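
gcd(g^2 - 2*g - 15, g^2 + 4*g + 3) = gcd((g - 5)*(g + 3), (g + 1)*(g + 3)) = g + 3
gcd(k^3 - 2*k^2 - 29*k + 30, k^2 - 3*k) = 1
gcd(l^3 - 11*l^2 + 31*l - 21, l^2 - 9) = l - 3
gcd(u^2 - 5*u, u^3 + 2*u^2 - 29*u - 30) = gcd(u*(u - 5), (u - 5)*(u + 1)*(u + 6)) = u - 5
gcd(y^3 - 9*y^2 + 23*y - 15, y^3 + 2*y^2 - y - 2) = y - 1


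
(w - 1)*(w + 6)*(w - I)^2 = w^4 + 5*w^3 - 2*I*w^3 - 7*w^2 - 10*I*w^2 - 5*w + 12*I*w + 6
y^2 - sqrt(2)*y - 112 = (y - 8*sqrt(2))*(y + 7*sqrt(2))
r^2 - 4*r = r*(r - 4)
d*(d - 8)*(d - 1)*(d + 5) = d^4 - 4*d^3 - 37*d^2 + 40*d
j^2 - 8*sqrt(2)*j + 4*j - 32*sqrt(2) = (j + 4)*(j - 8*sqrt(2))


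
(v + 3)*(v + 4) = v^2 + 7*v + 12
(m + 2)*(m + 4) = m^2 + 6*m + 8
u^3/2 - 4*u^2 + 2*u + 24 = (u/2 + 1)*(u - 6)*(u - 4)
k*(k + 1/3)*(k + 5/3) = k^3 + 2*k^2 + 5*k/9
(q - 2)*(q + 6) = q^2 + 4*q - 12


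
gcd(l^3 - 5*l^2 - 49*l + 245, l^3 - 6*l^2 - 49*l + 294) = l^2 - 49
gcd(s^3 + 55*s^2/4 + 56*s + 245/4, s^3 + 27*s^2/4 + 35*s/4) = s^2 + 27*s/4 + 35/4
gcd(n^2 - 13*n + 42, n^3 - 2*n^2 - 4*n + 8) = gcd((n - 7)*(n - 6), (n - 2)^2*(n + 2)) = 1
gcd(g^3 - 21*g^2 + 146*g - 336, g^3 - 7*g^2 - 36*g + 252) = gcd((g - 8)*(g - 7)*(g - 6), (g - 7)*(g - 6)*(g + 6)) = g^2 - 13*g + 42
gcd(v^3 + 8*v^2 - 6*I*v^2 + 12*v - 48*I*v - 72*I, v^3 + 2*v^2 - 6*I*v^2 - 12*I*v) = v^2 + v*(2 - 6*I) - 12*I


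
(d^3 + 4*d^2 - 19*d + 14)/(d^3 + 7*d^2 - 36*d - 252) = (d^2 - 3*d + 2)/(d^2 - 36)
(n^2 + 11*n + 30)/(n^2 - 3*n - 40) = (n + 6)/(n - 8)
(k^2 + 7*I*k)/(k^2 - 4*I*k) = (k + 7*I)/(k - 4*I)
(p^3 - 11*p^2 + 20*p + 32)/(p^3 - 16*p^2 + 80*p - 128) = (p + 1)/(p - 4)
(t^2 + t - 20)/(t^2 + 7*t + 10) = (t - 4)/(t + 2)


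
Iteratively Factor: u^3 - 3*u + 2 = (u - 1)*(u^2 + u - 2) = (u - 1)^2*(u + 2)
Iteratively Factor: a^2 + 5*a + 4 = (a + 1)*(a + 4)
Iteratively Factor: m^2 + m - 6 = (m - 2)*(m + 3)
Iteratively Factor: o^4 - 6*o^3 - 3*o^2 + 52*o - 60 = (o + 3)*(o^3 - 9*o^2 + 24*o - 20) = (o - 2)*(o + 3)*(o^2 - 7*o + 10) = (o - 2)^2*(o + 3)*(o - 5)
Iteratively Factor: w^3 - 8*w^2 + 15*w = (w - 5)*(w^2 - 3*w) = w*(w - 5)*(w - 3)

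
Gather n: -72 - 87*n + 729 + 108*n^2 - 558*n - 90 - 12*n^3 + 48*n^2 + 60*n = -12*n^3 + 156*n^2 - 585*n + 567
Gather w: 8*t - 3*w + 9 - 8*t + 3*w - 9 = 0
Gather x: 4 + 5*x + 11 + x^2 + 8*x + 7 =x^2 + 13*x + 22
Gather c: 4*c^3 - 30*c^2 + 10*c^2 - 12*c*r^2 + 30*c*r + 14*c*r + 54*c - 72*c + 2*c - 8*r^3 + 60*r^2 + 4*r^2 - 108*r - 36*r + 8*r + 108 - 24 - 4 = 4*c^3 - 20*c^2 + c*(-12*r^2 + 44*r - 16) - 8*r^3 + 64*r^2 - 136*r + 80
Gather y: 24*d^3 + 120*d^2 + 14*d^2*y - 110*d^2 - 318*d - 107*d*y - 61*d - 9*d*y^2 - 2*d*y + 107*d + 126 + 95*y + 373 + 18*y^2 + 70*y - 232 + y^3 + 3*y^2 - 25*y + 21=24*d^3 + 10*d^2 - 272*d + y^3 + y^2*(21 - 9*d) + y*(14*d^2 - 109*d + 140) + 288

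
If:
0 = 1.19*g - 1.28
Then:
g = 1.08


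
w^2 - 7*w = w*(w - 7)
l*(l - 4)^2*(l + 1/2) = l^4 - 15*l^3/2 + 12*l^2 + 8*l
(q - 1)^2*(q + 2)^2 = q^4 + 2*q^3 - 3*q^2 - 4*q + 4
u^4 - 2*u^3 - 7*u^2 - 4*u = u*(u - 4)*(u + 1)^2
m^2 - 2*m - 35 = (m - 7)*(m + 5)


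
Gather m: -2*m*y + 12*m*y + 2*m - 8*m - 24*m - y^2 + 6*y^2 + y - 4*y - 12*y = m*(10*y - 30) + 5*y^2 - 15*y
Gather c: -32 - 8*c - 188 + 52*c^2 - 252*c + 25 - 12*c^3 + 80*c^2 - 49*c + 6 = -12*c^3 + 132*c^2 - 309*c - 189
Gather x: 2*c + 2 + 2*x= 2*c + 2*x + 2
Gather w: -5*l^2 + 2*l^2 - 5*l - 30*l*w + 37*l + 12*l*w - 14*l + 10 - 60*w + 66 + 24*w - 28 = -3*l^2 + 18*l + w*(-18*l - 36) + 48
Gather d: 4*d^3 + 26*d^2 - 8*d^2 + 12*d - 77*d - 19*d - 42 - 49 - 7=4*d^3 + 18*d^2 - 84*d - 98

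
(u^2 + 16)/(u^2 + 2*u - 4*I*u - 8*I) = (u + 4*I)/(u + 2)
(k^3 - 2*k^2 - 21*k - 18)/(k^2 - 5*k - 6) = k + 3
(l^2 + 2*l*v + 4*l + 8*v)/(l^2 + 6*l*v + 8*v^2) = (l + 4)/(l + 4*v)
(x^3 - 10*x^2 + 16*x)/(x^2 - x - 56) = x*(x - 2)/(x + 7)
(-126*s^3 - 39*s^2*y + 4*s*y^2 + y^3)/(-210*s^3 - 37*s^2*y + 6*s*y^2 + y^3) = (3*s + y)/(5*s + y)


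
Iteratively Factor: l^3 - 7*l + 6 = (l - 1)*(l^2 + l - 6) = (l - 2)*(l - 1)*(l + 3)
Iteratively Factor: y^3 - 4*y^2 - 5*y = (y - 5)*(y^2 + y) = y*(y - 5)*(y + 1)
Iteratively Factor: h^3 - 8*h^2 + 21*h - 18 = (h - 3)*(h^2 - 5*h + 6) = (h - 3)^2*(h - 2)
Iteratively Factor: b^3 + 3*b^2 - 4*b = (b - 1)*(b^2 + 4*b) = b*(b - 1)*(b + 4)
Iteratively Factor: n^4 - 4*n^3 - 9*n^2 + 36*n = (n)*(n^3 - 4*n^2 - 9*n + 36) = n*(n + 3)*(n^2 - 7*n + 12) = n*(n - 3)*(n + 3)*(n - 4)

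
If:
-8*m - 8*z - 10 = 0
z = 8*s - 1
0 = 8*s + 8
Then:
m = 31/4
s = -1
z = -9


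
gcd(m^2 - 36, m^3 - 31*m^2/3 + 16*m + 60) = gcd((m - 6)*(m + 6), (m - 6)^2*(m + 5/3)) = m - 6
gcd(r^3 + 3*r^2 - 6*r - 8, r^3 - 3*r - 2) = r^2 - r - 2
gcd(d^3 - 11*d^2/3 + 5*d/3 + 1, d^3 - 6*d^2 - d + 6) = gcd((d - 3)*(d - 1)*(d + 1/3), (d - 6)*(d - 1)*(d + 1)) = d - 1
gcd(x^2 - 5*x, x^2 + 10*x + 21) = 1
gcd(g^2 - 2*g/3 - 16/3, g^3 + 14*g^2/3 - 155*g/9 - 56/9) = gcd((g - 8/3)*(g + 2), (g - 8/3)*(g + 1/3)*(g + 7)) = g - 8/3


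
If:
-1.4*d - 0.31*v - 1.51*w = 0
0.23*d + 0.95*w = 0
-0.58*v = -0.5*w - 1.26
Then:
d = -0.69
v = 2.32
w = 0.17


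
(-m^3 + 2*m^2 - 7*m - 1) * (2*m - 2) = -2*m^4 + 6*m^3 - 18*m^2 + 12*m + 2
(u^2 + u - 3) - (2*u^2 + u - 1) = -u^2 - 2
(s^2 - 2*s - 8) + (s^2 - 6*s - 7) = 2*s^2 - 8*s - 15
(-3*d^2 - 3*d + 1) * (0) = 0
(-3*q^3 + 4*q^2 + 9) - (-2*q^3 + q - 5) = -q^3 + 4*q^2 - q + 14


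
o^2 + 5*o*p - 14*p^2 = (o - 2*p)*(o + 7*p)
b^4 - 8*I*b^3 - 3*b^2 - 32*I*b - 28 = (b - 7*I)*(b - 2*I)*(b - I)*(b + 2*I)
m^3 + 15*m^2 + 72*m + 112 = (m + 4)^2*(m + 7)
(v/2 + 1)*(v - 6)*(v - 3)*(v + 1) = v^4/2 - 3*v^3 - 7*v^2/2 + 18*v + 18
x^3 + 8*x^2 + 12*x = x*(x + 2)*(x + 6)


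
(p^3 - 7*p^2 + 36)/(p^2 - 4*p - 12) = p - 3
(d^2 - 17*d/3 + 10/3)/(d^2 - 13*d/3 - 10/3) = (3*d - 2)/(3*d + 2)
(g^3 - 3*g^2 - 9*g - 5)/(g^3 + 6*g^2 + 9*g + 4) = (g - 5)/(g + 4)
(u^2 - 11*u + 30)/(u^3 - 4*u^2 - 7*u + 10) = (u - 6)/(u^2 + u - 2)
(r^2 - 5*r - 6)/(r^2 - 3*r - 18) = (r + 1)/(r + 3)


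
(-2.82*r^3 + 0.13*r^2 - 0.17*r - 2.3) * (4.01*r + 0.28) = -11.3082*r^4 - 0.2683*r^3 - 0.6453*r^2 - 9.2706*r - 0.644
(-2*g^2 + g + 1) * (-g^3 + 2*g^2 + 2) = 2*g^5 - 5*g^4 + g^3 - 2*g^2 + 2*g + 2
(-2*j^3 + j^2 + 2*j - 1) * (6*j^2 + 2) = -12*j^5 + 6*j^4 + 8*j^3 - 4*j^2 + 4*j - 2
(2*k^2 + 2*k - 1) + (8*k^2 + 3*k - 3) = 10*k^2 + 5*k - 4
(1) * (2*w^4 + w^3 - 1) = 2*w^4 + w^3 - 1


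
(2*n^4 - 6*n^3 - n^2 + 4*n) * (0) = 0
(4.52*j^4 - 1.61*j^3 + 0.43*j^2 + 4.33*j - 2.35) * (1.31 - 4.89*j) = -22.1028*j^5 + 13.7941*j^4 - 4.2118*j^3 - 20.6104*j^2 + 17.1638*j - 3.0785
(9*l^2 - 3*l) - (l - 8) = 9*l^2 - 4*l + 8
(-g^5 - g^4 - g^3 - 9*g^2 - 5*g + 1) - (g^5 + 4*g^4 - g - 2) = -2*g^5 - 5*g^4 - g^3 - 9*g^2 - 4*g + 3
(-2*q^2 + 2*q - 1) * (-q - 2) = 2*q^3 + 2*q^2 - 3*q + 2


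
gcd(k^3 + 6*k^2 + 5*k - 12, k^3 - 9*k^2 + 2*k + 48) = 1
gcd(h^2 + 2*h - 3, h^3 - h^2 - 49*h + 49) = h - 1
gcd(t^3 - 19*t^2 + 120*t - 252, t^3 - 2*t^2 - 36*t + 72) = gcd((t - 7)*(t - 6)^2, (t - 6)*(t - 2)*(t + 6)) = t - 6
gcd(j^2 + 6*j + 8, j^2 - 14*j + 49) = 1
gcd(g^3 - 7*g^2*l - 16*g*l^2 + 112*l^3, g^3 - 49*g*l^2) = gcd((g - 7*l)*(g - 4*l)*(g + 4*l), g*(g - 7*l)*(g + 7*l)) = g - 7*l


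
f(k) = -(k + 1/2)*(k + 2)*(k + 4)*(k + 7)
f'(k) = -(k + 1/2)*(k + 2)*(k + 4) - (k + 1/2)*(k + 2)*(k + 7) - (k + 1/2)*(k + 4)*(k + 7) - (k + 2)*(k + 4)*(k + 7)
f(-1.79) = 3.12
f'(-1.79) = 14.45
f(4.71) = -3565.62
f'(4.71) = -1929.63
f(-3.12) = -10.02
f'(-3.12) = -1.20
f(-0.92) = 8.49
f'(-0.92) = -8.20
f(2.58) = -889.22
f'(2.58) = -710.82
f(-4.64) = 16.51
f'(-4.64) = -29.04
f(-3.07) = -10.05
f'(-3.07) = -0.06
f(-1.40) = 7.86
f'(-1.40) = 8.80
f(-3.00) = -10.00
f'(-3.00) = 1.50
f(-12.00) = -4600.00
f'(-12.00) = 2355.00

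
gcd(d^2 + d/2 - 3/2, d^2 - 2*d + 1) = d - 1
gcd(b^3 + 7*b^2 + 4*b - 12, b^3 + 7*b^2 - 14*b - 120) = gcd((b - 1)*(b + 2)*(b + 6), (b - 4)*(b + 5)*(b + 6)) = b + 6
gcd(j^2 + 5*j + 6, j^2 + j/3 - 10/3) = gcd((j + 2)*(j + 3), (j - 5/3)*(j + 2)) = j + 2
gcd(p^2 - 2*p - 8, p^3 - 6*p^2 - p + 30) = p + 2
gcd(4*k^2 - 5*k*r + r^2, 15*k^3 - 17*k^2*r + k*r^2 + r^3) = -k + r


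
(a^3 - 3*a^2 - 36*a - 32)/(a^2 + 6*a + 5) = (a^2 - 4*a - 32)/(a + 5)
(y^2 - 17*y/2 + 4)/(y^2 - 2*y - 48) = (y - 1/2)/(y + 6)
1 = 1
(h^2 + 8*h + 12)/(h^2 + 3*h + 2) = (h + 6)/(h + 1)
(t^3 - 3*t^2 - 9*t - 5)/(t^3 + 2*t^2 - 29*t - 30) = (t + 1)/(t + 6)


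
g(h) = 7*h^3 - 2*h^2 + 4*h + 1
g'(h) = 21*h^2 - 4*h + 4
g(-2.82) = -183.17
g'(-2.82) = 182.28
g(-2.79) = -177.75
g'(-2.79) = 178.63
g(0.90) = 8.08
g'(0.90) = 17.41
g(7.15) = 2486.04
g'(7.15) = 1048.97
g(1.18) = 14.44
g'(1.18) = 28.52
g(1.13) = 13.07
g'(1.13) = 26.29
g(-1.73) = -48.15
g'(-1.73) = 73.77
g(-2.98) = -213.93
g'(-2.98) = 202.41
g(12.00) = 11857.00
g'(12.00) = 2980.00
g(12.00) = 11857.00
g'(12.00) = 2980.00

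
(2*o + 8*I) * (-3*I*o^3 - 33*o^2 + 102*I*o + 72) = -6*I*o^4 - 42*o^3 - 60*I*o^2 - 672*o + 576*I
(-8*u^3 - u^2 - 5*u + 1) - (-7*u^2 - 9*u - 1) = -8*u^3 + 6*u^2 + 4*u + 2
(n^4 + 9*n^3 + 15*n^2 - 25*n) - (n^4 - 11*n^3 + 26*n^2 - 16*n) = 20*n^3 - 11*n^2 - 9*n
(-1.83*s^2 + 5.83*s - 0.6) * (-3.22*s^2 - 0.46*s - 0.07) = 5.8926*s^4 - 17.9308*s^3 - 0.6217*s^2 - 0.1321*s + 0.042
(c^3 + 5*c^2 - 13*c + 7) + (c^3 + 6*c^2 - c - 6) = 2*c^3 + 11*c^2 - 14*c + 1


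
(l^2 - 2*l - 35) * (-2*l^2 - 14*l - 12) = -2*l^4 - 10*l^3 + 86*l^2 + 514*l + 420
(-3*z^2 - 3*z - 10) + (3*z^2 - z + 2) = -4*z - 8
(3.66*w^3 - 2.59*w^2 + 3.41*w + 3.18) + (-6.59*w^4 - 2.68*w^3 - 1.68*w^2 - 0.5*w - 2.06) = -6.59*w^4 + 0.98*w^3 - 4.27*w^2 + 2.91*w + 1.12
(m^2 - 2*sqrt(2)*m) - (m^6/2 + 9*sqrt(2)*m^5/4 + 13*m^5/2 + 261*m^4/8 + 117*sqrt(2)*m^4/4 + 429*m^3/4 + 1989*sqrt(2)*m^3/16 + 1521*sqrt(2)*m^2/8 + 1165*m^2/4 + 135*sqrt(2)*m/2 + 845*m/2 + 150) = -m^6/2 - 13*m^5/2 - 9*sqrt(2)*m^5/4 - 117*sqrt(2)*m^4/4 - 261*m^4/8 - 1989*sqrt(2)*m^3/16 - 429*m^3/4 - 1161*m^2/4 - 1521*sqrt(2)*m^2/8 - 845*m/2 - 139*sqrt(2)*m/2 - 150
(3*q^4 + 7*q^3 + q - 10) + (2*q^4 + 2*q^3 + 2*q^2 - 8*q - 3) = 5*q^4 + 9*q^3 + 2*q^2 - 7*q - 13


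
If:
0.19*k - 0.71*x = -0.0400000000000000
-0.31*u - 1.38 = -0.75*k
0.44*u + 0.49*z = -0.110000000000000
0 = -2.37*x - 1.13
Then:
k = -1.99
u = -9.27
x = -0.48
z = 8.10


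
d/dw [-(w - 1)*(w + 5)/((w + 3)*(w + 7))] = 2*(-3*w^2 - 26*w - 67)/(w^4 + 20*w^3 + 142*w^2 + 420*w + 441)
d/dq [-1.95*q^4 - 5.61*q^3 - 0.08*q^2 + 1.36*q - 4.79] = -7.8*q^3 - 16.83*q^2 - 0.16*q + 1.36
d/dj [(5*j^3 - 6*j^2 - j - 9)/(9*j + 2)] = (90*j^3 - 24*j^2 - 24*j + 79)/(81*j^2 + 36*j + 4)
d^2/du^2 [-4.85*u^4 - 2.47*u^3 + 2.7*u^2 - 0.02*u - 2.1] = -58.2*u^2 - 14.82*u + 5.4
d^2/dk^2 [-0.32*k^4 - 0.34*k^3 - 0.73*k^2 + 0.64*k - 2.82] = -3.84*k^2 - 2.04*k - 1.46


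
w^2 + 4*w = w*(w + 4)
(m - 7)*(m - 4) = m^2 - 11*m + 28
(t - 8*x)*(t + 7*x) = t^2 - t*x - 56*x^2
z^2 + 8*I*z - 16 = (z + 4*I)^2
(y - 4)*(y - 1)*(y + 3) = y^3 - 2*y^2 - 11*y + 12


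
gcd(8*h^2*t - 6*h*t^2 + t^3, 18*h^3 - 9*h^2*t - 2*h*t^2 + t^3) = -2*h + t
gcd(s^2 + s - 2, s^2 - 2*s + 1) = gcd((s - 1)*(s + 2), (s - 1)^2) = s - 1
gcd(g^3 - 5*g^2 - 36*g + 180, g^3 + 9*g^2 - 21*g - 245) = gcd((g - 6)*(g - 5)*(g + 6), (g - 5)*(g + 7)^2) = g - 5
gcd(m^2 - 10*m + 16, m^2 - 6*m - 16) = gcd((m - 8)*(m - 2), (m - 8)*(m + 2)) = m - 8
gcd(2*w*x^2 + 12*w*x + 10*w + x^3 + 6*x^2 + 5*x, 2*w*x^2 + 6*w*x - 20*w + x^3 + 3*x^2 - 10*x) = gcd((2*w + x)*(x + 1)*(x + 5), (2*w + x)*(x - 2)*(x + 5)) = 2*w*x + 10*w + x^2 + 5*x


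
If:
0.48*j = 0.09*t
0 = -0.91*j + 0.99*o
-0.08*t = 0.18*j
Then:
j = 0.00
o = 0.00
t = 0.00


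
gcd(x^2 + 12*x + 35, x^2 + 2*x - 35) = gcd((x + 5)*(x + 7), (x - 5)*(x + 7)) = x + 7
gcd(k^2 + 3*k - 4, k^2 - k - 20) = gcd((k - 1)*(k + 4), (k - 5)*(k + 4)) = k + 4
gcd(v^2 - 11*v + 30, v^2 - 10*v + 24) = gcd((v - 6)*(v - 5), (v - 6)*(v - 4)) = v - 6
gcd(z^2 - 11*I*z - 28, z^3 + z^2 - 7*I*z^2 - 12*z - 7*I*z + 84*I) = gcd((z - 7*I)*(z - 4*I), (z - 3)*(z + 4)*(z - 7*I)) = z - 7*I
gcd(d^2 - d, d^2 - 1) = d - 1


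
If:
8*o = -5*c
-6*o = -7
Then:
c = -28/15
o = 7/6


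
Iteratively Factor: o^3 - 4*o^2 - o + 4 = (o - 4)*(o^2 - 1) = (o - 4)*(o + 1)*(o - 1)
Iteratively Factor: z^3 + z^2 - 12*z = (z)*(z^2 + z - 12) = z*(z + 4)*(z - 3)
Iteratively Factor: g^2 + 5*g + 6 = (g + 2)*(g + 3)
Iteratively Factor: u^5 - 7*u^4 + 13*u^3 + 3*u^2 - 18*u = (u - 2)*(u^4 - 5*u^3 + 3*u^2 + 9*u) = (u - 3)*(u - 2)*(u^3 - 2*u^2 - 3*u) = u*(u - 3)*(u - 2)*(u^2 - 2*u - 3) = u*(u - 3)*(u - 2)*(u + 1)*(u - 3)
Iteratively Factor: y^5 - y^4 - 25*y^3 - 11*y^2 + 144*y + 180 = (y + 3)*(y^4 - 4*y^3 - 13*y^2 + 28*y + 60) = (y + 2)*(y + 3)*(y^3 - 6*y^2 - y + 30) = (y + 2)^2*(y + 3)*(y^2 - 8*y + 15) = (y - 5)*(y + 2)^2*(y + 3)*(y - 3)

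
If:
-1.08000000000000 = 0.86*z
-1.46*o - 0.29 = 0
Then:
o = -0.20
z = -1.26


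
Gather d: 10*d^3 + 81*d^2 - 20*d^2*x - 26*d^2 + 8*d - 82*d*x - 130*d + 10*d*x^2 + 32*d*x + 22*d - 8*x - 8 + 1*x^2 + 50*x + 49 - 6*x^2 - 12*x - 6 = 10*d^3 + d^2*(55 - 20*x) + d*(10*x^2 - 50*x - 100) - 5*x^2 + 30*x + 35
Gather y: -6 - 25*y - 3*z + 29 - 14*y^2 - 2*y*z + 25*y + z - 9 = -14*y^2 - 2*y*z - 2*z + 14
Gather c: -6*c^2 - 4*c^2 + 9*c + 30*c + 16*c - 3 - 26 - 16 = -10*c^2 + 55*c - 45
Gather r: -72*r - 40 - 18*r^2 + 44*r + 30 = -18*r^2 - 28*r - 10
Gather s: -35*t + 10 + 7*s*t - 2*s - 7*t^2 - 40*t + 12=s*(7*t - 2) - 7*t^2 - 75*t + 22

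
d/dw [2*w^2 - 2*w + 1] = 4*w - 2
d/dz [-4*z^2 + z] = 1 - 8*z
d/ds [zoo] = 0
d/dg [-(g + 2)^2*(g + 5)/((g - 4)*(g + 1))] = (-g^4 + 6*g^3 + 63*g^2 + 112*g + 36)/(g^4 - 6*g^3 + g^2 + 24*g + 16)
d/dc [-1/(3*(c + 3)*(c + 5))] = 2*(c + 4)/(3*(c + 3)^2*(c + 5)^2)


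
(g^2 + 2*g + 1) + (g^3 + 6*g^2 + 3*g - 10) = g^3 + 7*g^2 + 5*g - 9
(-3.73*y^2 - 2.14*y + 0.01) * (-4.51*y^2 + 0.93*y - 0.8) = 16.8223*y^4 + 6.1825*y^3 + 0.9487*y^2 + 1.7213*y - 0.008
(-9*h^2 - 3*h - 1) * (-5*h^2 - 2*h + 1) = 45*h^4 + 33*h^3 + 2*h^2 - h - 1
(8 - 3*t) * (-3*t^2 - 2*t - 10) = 9*t^3 - 18*t^2 + 14*t - 80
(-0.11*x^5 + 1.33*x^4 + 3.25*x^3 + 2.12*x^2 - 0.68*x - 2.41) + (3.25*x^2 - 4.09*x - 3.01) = -0.11*x^5 + 1.33*x^4 + 3.25*x^3 + 5.37*x^2 - 4.77*x - 5.42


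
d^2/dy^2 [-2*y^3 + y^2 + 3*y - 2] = 2 - 12*y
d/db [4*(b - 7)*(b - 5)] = 8*b - 48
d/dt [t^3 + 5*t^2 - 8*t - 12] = 3*t^2 + 10*t - 8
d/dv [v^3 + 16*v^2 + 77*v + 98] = 3*v^2 + 32*v + 77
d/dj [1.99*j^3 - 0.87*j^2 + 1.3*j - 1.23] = 5.97*j^2 - 1.74*j + 1.3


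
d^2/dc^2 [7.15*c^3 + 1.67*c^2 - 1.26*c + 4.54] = 42.9*c + 3.34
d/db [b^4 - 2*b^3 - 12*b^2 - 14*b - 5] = 4*b^3 - 6*b^2 - 24*b - 14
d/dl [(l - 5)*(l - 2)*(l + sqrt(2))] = 3*l^2 - 14*l + 2*sqrt(2)*l - 7*sqrt(2) + 10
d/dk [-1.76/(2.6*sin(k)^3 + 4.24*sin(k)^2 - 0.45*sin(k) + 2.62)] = (13.728*sin(k)^2 + 14.9248*sin(k) - 0.792)*cos(k)/(2.6*sin(k)^3 + 4.24*sin(k)^2 - 0.45*sin(k) + 2.62)^2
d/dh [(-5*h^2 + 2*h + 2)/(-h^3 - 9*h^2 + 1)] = (3*h*(h + 6)*(-5*h^2 + 2*h + 2) + 2*(5*h - 1)*(h^3 + 9*h^2 - 1))/(h^3 + 9*h^2 - 1)^2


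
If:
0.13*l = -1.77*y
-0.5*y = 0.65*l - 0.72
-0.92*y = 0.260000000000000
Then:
No Solution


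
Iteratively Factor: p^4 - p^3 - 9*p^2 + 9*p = (p - 3)*(p^3 + 2*p^2 - 3*p) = p*(p - 3)*(p^2 + 2*p - 3) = p*(p - 3)*(p - 1)*(p + 3)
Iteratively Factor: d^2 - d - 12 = (d - 4)*(d + 3)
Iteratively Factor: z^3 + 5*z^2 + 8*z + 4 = (z + 2)*(z^2 + 3*z + 2) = (z + 2)^2*(z + 1)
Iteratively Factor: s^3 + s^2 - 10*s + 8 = (s + 4)*(s^2 - 3*s + 2) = (s - 2)*(s + 4)*(s - 1)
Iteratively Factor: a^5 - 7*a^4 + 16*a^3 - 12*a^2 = (a)*(a^4 - 7*a^3 + 16*a^2 - 12*a) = a^2*(a^3 - 7*a^2 + 16*a - 12) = a^2*(a - 3)*(a^2 - 4*a + 4) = a^2*(a - 3)*(a - 2)*(a - 2)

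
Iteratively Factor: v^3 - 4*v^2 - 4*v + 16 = (v - 2)*(v^2 - 2*v - 8) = (v - 2)*(v + 2)*(v - 4)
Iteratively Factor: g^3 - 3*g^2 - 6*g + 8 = (g - 4)*(g^2 + g - 2) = (g - 4)*(g + 2)*(g - 1)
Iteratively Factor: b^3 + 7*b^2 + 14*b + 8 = (b + 4)*(b^2 + 3*b + 2) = (b + 1)*(b + 4)*(b + 2)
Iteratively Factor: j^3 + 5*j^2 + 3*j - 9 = (j - 1)*(j^2 + 6*j + 9) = (j - 1)*(j + 3)*(j + 3)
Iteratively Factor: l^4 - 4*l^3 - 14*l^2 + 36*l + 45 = (l - 3)*(l^3 - l^2 - 17*l - 15) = (l - 5)*(l - 3)*(l^2 + 4*l + 3) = (l - 5)*(l - 3)*(l + 1)*(l + 3)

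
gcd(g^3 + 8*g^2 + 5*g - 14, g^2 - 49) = g + 7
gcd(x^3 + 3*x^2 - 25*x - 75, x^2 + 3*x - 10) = x + 5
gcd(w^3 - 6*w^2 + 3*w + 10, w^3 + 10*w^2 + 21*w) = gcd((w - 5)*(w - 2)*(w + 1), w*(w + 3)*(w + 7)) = 1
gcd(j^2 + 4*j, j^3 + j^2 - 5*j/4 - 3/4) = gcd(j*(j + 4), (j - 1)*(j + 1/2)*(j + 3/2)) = 1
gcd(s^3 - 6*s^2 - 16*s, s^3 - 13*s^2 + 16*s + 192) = s - 8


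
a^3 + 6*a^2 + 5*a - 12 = (a - 1)*(a + 3)*(a + 4)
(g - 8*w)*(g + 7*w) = g^2 - g*w - 56*w^2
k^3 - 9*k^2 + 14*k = k*(k - 7)*(k - 2)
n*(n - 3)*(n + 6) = n^3 + 3*n^2 - 18*n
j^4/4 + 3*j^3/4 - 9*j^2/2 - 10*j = j*(j/4 + 1/2)*(j - 4)*(j + 5)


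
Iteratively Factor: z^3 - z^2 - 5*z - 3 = (z - 3)*(z^2 + 2*z + 1) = (z - 3)*(z + 1)*(z + 1)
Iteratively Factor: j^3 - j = (j)*(j^2 - 1) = j*(j + 1)*(j - 1)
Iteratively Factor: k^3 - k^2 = (k)*(k^2 - k) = k*(k - 1)*(k)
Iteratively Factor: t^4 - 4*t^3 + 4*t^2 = (t - 2)*(t^3 - 2*t^2) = t*(t - 2)*(t^2 - 2*t) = t^2*(t - 2)*(t - 2)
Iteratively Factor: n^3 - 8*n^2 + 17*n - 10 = (n - 5)*(n^2 - 3*n + 2) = (n - 5)*(n - 1)*(n - 2)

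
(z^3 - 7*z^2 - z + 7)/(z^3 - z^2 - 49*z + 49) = (z + 1)/(z + 7)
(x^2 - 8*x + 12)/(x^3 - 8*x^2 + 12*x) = 1/x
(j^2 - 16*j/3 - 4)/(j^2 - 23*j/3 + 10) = (3*j + 2)/(3*j - 5)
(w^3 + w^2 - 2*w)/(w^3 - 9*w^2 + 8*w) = (w + 2)/(w - 8)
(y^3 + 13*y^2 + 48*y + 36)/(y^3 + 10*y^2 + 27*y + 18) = (y + 6)/(y + 3)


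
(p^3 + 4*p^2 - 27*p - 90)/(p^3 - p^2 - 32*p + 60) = (p + 3)/(p - 2)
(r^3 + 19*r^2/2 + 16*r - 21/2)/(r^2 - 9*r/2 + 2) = (r^2 + 10*r + 21)/(r - 4)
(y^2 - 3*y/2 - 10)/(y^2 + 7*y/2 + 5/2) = (y - 4)/(y + 1)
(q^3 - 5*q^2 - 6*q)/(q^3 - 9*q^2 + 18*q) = (q + 1)/(q - 3)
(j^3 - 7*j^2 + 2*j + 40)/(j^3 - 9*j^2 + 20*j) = (j + 2)/j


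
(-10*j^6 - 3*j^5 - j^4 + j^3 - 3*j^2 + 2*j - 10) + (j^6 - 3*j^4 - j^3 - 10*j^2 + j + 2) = -9*j^6 - 3*j^5 - 4*j^4 - 13*j^2 + 3*j - 8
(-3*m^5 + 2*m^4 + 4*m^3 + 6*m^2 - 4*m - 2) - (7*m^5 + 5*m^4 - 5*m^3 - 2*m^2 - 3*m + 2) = -10*m^5 - 3*m^4 + 9*m^3 + 8*m^2 - m - 4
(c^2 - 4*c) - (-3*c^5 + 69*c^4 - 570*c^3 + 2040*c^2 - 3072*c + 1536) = 3*c^5 - 69*c^4 + 570*c^3 - 2039*c^2 + 3068*c - 1536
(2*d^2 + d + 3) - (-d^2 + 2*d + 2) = 3*d^2 - d + 1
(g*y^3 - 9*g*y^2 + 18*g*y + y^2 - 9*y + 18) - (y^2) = g*y^3 - 9*g*y^2 + 18*g*y - 9*y + 18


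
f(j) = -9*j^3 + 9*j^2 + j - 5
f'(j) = -27*j^2 + 18*j + 1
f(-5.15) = 1457.87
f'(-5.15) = -807.81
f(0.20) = -4.51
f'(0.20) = 3.52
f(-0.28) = -4.38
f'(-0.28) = -6.16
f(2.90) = -145.91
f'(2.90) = -173.87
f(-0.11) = -4.99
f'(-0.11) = -1.31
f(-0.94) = 9.49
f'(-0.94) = -39.78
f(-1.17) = 20.56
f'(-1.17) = -57.02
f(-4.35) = 901.77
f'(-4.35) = -588.21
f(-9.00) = 7276.00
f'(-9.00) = -2348.00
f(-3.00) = 316.00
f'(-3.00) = -296.00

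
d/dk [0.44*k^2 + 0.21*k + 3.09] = 0.88*k + 0.21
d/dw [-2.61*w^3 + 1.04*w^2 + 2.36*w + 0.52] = -7.83*w^2 + 2.08*w + 2.36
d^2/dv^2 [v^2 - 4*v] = 2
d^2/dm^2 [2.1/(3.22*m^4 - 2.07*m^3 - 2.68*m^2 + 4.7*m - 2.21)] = ((-81.144*m^2 + 26.082*m + 11.256)*(-3.22*m^4 + 2.07*m^3 + 2.68*m^2 - 4.7*m + 2.21) - 2.1*(12.88*m^3 - 6.21*m^2 - 5.36*m + 4.7)*(25.76*m^3 - 12.42*m^2 - 10.72*m + 9.4))/(-3.22*m^4 + 2.07*m^3 + 2.68*m^2 - 4.7*m + 2.21)^3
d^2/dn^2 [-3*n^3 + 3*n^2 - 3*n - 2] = 6 - 18*n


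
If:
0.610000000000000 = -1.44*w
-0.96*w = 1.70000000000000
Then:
No Solution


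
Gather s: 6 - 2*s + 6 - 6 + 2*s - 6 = 0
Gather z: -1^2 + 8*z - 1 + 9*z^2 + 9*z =9*z^2 + 17*z - 2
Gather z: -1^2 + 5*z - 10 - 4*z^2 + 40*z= -4*z^2 + 45*z - 11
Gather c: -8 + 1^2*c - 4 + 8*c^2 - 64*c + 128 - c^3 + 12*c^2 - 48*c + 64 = -c^3 + 20*c^2 - 111*c + 180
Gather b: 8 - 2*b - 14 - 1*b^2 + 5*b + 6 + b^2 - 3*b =0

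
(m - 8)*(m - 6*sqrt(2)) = m^2 - 6*sqrt(2)*m - 8*m + 48*sqrt(2)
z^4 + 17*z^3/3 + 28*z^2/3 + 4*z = z*(z + 2/3)*(z + 2)*(z + 3)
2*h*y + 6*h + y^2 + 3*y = (2*h + y)*(y + 3)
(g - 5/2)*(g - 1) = g^2 - 7*g/2 + 5/2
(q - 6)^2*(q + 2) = q^3 - 10*q^2 + 12*q + 72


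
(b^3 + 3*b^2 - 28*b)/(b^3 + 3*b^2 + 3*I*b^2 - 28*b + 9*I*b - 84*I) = b/(b + 3*I)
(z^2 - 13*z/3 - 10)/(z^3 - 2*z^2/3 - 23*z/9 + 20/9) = 3*(z - 6)/(3*z^2 - 7*z + 4)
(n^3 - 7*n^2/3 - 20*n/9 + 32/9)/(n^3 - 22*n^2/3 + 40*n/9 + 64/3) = (n - 1)/(n - 6)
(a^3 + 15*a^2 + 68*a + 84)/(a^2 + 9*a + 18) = (a^2 + 9*a + 14)/(a + 3)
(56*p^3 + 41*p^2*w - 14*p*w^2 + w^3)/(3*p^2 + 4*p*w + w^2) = (56*p^2 - 15*p*w + w^2)/(3*p + w)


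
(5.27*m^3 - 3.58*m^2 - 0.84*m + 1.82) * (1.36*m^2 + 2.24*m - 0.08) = 7.1672*m^5 + 6.936*m^4 - 9.5832*m^3 + 0.88*m^2 + 4.144*m - 0.1456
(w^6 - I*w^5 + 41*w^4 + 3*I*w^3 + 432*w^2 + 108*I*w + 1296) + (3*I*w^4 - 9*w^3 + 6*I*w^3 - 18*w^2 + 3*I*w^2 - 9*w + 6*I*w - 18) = w^6 - I*w^5 + 41*w^4 + 3*I*w^4 - 9*w^3 + 9*I*w^3 + 414*w^2 + 3*I*w^2 - 9*w + 114*I*w + 1278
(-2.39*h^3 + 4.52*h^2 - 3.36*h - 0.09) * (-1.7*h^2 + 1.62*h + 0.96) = 4.063*h^5 - 11.5558*h^4 + 10.74*h^3 - 0.951000000000001*h^2 - 3.3714*h - 0.0864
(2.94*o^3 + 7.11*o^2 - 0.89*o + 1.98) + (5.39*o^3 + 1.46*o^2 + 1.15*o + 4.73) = 8.33*o^3 + 8.57*o^2 + 0.26*o + 6.71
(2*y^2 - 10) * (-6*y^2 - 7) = -12*y^4 + 46*y^2 + 70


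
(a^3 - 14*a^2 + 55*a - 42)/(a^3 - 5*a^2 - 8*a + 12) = (a - 7)/(a + 2)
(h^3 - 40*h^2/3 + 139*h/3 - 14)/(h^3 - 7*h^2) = 1 - 19/(3*h) + 2/h^2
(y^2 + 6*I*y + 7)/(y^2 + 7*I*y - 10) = (y^2 + 6*I*y + 7)/(y^2 + 7*I*y - 10)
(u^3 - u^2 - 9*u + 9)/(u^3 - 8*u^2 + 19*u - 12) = (u + 3)/(u - 4)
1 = 1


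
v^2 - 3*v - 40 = (v - 8)*(v + 5)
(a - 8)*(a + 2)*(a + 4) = a^3 - 2*a^2 - 40*a - 64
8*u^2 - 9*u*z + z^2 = (-8*u + z)*(-u + z)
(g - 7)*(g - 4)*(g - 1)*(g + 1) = g^4 - 11*g^3 + 27*g^2 + 11*g - 28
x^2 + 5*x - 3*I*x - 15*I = (x + 5)*(x - 3*I)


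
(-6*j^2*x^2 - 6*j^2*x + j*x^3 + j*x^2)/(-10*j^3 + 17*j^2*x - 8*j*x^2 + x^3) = j*x*(6*j*x + 6*j - x^2 - x)/(10*j^3 - 17*j^2*x + 8*j*x^2 - x^3)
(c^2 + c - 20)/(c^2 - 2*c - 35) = (c - 4)/(c - 7)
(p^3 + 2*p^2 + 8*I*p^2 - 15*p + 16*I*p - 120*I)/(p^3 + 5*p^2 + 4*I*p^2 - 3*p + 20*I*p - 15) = (p^2 + p*(-3 + 8*I) - 24*I)/(p^2 + 4*I*p - 3)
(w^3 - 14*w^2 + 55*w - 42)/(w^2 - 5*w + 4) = (w^2 - 13*w + 42)/(w - 4)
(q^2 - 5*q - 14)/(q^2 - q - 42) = (q + 2)/(q + 6)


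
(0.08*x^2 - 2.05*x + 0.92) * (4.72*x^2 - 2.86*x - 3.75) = 0.3776*x^4 - 9.9048*x^3 + 9.9054*x^2 + 5.0563*x - 3.45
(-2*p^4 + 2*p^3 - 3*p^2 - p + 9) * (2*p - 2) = -4*p^5 + 8*p^4 - 10*p^3 + 4*p^2 + 20*p - 18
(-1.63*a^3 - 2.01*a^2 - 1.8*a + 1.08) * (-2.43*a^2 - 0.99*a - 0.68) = 3.9609*a^5 + 6.498*a^4 + 7.4723*a^3 + 0.5244*a^2 + 0.1548*a - 0.7344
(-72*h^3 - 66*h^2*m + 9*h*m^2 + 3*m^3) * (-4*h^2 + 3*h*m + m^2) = 288*h^5 + 48*h^4*m - 306*h^3*m^2 - 51*h^2*m^3 + 18*h*m^4 + 3*m^5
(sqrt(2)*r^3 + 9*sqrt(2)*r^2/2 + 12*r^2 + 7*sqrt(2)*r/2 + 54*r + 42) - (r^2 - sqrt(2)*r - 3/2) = sqrt(2)*r^3 + 9*sqrt(2)*r^2/2 + 11*r^2 + 9*sqrt(2)*r/2 + 54*r + 87/2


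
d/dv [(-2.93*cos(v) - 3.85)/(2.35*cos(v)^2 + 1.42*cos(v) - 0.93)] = (6.8855*sin(v)^2 - 18.095*cos(v) - 15.0774)*sin(v)/(2.35*cos(v)^2 + 1.42*cos(v) - 0.93)^2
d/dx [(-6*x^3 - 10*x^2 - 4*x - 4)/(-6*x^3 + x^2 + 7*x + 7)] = 66*x*(-x^3 - 2*x^2 - 4*x - 2)/(36*x^6 - 12*x^5 - 83*x^4 - 70*x^3 + 63*x^2 + 98*x + 49)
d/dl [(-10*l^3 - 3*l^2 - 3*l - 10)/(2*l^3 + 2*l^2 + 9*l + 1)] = (-14*l^4 - 168*l^3 + 9*l^2 + 34*l + 87)/(4*l^6 + 8*l^5 + 40*l^4 + 40*l^3 + 85*l^2 + 18*l + 1)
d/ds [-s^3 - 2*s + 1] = -3*s^2 - 2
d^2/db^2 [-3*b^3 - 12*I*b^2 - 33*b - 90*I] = -18*b - 24*I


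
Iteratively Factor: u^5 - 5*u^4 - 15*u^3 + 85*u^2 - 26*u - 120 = (u + 1)*(u^4 - 6*u^3 - 9*u^2 + 94*u - 120) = (u - 2)*(u + 1)*(u^3 - 4*u^2 - 17*u + 60) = (u - 3)*(u - 2)*(u + 1)*(u^2 - u - 20) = (u - 5)*(u - 3)*(u - 2)*(u + 1)*(u + 4)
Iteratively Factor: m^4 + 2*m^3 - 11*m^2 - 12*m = (m)*(m^3 + 2*m^2 - 11*m - 12) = m*(m + 1)*(m^2 + m - 12) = m*(m + 1)*(m + 4)*(m - 3)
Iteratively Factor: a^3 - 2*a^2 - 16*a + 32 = (a - 2)*(a^2 - 16) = (a - 2)*(a + 4)*(a - 4)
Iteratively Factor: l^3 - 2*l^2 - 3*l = (l)*(l^2 - 2*l - 3) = l*(l + 1)*(l - 3)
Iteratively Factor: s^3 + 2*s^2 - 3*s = (s + 3)*(s^2 - s) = s*(s + 3)*(s - 1)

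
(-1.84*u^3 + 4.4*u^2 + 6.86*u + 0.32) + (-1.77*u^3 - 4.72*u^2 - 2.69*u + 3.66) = -3.61*u^3 - 0.319999999999999*u^2 + 4.17*u + 3.98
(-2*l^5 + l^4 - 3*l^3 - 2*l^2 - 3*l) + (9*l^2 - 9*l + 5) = -2*l^5 + l^4 - 3*l^3 + 7*l^2 - 12*l + 5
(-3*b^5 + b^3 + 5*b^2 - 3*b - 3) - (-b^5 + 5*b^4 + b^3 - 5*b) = -2*b^5 - 5*b^4 + 5*b^2 + 2*b - 3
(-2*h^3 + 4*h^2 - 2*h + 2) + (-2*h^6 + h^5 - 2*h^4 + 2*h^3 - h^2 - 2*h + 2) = -2*h^6 + h^5 - 2*h^4 + 3*h^2 - 4*h + 4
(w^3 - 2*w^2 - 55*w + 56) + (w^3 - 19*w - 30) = 2*w^3 - 2*w^2 - 74*w + 26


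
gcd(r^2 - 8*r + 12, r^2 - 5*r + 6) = r - 2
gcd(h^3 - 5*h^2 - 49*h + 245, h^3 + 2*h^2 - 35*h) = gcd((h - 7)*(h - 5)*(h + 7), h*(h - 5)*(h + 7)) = h^2 + 2*h - 35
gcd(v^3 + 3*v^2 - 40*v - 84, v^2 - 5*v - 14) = v + 2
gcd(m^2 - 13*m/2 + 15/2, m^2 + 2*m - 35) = m - 5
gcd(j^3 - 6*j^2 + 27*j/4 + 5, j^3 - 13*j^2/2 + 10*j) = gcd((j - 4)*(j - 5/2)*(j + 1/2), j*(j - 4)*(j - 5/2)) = j^2 - 13*j/2 + 10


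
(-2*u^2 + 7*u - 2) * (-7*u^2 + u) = 14*u^4 - 51*u^3 + 21*u^2 - 2*u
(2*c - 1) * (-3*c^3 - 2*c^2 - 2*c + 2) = -6*c^4 - c^3 - 2*c^2 + 6*c - 2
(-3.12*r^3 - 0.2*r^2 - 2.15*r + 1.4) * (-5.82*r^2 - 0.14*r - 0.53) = 18.1584*r^5 + 1.6008*r^4 + 14.1946*r^3 - 7.741*r^2 + 0.9435*r - 0.742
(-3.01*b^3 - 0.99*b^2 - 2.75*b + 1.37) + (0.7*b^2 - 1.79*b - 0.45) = -3.01*b^3 - 0.29*b^2 - 4.54*b + 0.92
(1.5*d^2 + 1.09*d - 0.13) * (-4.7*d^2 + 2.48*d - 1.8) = -7.05*d^4 - 1.403*d^3 + 0.6142*d^2 - 2.2844*d + 0.234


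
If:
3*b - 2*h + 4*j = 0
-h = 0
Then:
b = -4*j/3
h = 0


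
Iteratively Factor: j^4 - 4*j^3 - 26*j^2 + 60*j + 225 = (j + 3)*(j^3 - 7*j^2 - 5*j + 75) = (j - 5)*(j + 3)*(j^2 - 2*j - 15) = (j - 5)*(j + 3)^2*(j - 5)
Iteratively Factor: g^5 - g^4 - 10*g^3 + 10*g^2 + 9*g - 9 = (g + 3)*(g^4 - 4*g^3 + 2*g^2 + 4*g - 3) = (g + 1)*(g + 3)*(g^3 - 5*g^2 + 7*g - 3) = (g - 1)*(g + 1)*(g + 3)*(g^2 - 4*g + 3) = (g - 1)^2*(g + 1)*(g + 3)*(g - 3)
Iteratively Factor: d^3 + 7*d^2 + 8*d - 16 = (d + 4)*(d^2 + 3*d - 4) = (d - 1)*(d + 4)*(d + 4)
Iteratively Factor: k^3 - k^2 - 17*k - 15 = (k + 1)*(k^2 - 2*k - 15) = (k - 5)*(k + 1)*(k + 3)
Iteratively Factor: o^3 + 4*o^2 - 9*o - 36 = (o - 3)*(o^2 + 7*o + 12) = (o - 3)*(o + 4)*(o + 3)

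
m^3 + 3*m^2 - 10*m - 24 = (m - 3)*(m + 2)*(m + 4)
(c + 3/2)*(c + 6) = c^2 + 15*c/2 + 9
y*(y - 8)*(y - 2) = y^3 - 10*y^2 + 16*y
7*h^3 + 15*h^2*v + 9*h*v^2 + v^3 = (h + v)^2*(7*h + v)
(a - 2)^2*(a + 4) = a^3 - 12*a + 16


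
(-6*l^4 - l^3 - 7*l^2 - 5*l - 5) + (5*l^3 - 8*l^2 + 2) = -6*l^4 + 4*l^3 - 15*l^2 - 5*l - 3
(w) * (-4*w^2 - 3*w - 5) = -4*w^3 - 3*w^2 - 5*w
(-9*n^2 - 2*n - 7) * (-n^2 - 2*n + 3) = 9*n^4 + 20*n^3 - 16*n^2 + 8*n - 21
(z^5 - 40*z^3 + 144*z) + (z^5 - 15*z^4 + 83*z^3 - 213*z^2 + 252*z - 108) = 2*z^5 - 15*z^4 + 43*z^3 - 213*z^2 + 396*z - 108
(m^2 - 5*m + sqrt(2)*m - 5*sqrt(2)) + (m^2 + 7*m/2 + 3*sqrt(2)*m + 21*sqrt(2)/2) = 2*m^2 - 3*m/2 + 4*sqrt(2)*m + 11*sqrt(2)/2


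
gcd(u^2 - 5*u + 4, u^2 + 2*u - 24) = u - 4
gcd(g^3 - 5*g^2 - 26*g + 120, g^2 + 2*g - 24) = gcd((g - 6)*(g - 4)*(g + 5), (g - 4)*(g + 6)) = g - 4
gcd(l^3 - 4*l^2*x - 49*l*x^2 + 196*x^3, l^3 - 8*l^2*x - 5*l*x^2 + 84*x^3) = l^2 - 11*l*x + 28*x^2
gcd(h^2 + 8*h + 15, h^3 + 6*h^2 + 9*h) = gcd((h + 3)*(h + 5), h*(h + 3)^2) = h + 3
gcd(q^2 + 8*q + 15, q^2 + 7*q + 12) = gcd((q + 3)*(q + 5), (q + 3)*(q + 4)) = q + 3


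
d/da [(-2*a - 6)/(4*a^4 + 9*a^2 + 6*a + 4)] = 2*(-4*a^4 - 9*a^2 - 6*a + 2*(a + 3)*(8*a^3 + 9*a + 3) - 4)/(4*a^4 + 9*a^2 + 6*a + 4)^2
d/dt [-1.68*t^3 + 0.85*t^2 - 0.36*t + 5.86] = -5.04*t^2 + 1.7*t - 0.36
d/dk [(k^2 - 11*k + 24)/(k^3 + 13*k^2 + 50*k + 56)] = (-k^4 + 22*k^3 + 121*k^2 - 512*k - 1816)/(k^6 + 26*k^5 + 269*k^4 + 1412*k^3 + 3956*k^2 + 5600*k + 3136)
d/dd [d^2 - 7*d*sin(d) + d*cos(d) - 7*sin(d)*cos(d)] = -d*sin(d) - 7*d*cos(d) + 2*d - 7*sin(d) + cos(d) - 7*cos(2*d)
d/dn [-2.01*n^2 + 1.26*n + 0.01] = 1.26 - 4.02*n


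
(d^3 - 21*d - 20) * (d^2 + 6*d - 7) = d^5 + 6*d^4 - 28*d^3 - 146*d^2 + 27*d + 140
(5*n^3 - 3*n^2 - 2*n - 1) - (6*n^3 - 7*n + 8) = -n^3 - 3*n^2 + 5*n - 9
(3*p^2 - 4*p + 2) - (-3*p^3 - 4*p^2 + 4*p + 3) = 3*p^3 + 7*p^2 - 8*p - 1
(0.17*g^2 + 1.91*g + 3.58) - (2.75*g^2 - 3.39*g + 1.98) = -2.58*g^2 + 5.3*g + 1.6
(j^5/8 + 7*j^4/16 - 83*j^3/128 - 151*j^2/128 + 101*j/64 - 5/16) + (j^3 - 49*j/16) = j^5/8 + 7*j^4/16 + 45*j^3/128 - 151*j^2/128 - 95*j/64 - 5/16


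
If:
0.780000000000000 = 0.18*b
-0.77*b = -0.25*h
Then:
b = 4.33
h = 13.35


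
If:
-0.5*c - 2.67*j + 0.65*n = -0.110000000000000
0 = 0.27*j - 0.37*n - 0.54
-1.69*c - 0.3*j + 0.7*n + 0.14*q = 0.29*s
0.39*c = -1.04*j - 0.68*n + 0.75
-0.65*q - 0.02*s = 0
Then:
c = 57.98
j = -13.59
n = -11.37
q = 10.65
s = -346.14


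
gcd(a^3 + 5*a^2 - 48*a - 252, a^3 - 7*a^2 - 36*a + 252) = a^2 - a - 42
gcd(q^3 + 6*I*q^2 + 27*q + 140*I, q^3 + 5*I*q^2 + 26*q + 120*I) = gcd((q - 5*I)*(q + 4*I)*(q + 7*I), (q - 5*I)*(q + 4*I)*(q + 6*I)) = q^2 - I*q + 20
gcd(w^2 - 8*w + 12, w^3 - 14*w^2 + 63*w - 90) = w - 6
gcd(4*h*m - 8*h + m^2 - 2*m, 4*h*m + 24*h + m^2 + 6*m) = 4*h + m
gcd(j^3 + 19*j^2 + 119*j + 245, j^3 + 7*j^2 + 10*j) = j + 5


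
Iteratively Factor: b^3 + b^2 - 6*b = (b)*(b^2 + b - 6) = b*(b - 2)*(b + 3)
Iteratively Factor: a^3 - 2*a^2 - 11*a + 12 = (a + 3)*(a^2 - 5*a + 4) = (a - 1)*(a + 3)*(a - 4)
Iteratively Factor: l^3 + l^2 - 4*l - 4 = (l + 1)*(l^2 - 4) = (l - 2)*(l + 1)*(l + 2)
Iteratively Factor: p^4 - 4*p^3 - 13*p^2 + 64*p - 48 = (p - 3)*(p^3 - p^2 - 16*p + 16) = (p - 3)*(p + 4)*(p^2 - 5*p + 4) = (p - 4)*(p - 3)*(p + 4)*(p - 1)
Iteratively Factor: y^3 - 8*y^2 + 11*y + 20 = (y + 1)*(y^2 - 9*y + 20) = (y - 5)*(y + 1)*(y - 4)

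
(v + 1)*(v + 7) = v^2 + 8*v + 7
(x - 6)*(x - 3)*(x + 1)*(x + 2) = x^4 - 6*x^3 - 7*x^2 + 36*x + 36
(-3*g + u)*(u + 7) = -3*g*u - 21*g + u^2 + 7*u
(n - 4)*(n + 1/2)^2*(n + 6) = n^4 + 3*n^3 - 87*n^2/4 - 47*n/2 - 6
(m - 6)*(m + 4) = m^2 - 2*m - 24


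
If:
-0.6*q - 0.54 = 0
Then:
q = -0.90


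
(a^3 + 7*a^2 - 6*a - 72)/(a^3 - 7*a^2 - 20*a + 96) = (a + 6)/(a - 8)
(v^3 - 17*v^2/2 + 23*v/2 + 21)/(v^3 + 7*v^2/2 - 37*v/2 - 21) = (v - 6)/(v + 6)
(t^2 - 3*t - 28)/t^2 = 1 - 3/t - 28/t^2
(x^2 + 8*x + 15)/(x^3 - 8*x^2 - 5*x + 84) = (x + 5)/(x^2 - 11*x + 28)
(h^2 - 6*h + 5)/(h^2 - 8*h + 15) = (h - 1)/(h - 3)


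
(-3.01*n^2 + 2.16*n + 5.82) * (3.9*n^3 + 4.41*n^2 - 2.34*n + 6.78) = -11.739*n^5 - 4.8501*n^4 + 39.267*n^3 + 0.204000000000004*n^2 + 1.026*n + 39.4596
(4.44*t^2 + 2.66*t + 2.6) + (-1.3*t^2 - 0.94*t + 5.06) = 3.14*t^2 + 1.72*t + 7.66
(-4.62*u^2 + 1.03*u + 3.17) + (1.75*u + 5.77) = -4.62*u^2 + 2.78*u + 8.94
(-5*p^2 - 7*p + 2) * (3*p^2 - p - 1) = -15*p^4 - 16*p^3 + 18*p^2 + 5*p - 2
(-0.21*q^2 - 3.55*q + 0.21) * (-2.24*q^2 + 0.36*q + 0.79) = 0.4704*q^4 + 7.8764*q^3 - 1.9143*q^2 - 2.7289*q + 0.1659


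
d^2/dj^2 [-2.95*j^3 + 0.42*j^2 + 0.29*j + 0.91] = 0.84 - 17.7*j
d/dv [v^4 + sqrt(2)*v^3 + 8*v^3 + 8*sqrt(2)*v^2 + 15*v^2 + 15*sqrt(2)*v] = 4*v^3 + 3*sqrt(2)*v^2 + 24*v^2 + 16*sqrt(2)*v + 30*v + 15*sqrt(2)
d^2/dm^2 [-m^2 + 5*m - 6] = -2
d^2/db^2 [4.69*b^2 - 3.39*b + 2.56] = 9.38000000000000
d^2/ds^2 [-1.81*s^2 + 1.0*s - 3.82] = -3.62000000000000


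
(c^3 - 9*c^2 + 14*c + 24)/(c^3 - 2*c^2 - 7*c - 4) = (c - 6)/(c + 1)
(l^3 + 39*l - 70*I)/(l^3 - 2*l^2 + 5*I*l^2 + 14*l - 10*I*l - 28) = (l - 5*I)/(l - 2)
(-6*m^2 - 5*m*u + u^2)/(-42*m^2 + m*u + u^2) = (m + u)/(7*m + u)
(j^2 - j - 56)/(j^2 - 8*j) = (j + 7)/j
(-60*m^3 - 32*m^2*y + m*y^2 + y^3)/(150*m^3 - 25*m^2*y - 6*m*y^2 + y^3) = (2*m + y)/(-5*m + y)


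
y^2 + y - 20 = (y - 4)*(y + 5)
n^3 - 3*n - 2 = (n - 2)*(n + 1)^2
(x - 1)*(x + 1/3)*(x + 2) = x^3 + 4*x^2/3 - 5*x/3 - 2/3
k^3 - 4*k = k*(k - 2)*(k + 2)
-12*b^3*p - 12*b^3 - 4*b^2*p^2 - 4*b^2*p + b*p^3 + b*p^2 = (-6*b + p)*(2*b + p)*(b*p + b)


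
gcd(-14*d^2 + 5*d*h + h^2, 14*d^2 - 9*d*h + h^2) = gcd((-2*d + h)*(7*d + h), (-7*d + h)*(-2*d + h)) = 2*d - h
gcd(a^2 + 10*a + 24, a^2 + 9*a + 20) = a + 4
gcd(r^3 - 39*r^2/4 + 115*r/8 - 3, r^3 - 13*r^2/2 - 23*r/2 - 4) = r - 8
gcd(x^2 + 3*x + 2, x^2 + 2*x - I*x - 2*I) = x + 2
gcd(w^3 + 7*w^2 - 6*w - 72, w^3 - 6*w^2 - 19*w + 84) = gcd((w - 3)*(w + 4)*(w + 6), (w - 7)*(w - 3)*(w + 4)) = w^2 + w - 12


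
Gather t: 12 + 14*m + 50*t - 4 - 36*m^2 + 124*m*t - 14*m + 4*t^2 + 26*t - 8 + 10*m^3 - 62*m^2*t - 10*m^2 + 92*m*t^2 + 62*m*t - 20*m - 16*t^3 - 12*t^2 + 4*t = 10*m^3 - 46*m^2 - 20*m - 16*t^3 + t^2*(92*m - 8) + t*(-62*m^2 + 186*m + 80)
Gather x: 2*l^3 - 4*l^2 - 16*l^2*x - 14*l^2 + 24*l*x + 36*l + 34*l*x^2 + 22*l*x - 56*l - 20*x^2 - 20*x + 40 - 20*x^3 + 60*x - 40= 2*l^3 - 18*l^2 - 20*l - 20*x^3 + x^2*(34*l - 20) + x*(-16*l^2 + 46*l + 40)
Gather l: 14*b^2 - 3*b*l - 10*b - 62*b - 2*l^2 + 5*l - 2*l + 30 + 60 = 14*b^2 - 72*b - 2*l^2 + l*(3 - 3*b) + 90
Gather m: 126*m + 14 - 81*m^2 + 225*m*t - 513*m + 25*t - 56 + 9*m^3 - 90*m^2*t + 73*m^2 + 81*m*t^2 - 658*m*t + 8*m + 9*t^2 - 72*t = 9*m^3 + m^2*(-90*t - 8) + m*(81*t^2 - 433*t - 379) + 9*t^2 - 47*t - 42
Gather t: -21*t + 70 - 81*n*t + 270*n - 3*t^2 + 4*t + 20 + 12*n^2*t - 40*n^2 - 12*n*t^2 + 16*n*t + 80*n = -40*n^2 + 350*n + t^2*(-12*n - 3) + t*(12*n^2 - 65*n - 17) + 90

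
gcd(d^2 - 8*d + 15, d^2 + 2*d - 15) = d - 3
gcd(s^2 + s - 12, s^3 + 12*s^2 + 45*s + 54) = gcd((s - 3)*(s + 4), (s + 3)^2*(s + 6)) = 1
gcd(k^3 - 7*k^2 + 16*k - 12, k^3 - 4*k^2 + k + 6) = k^2 - 5*k + 6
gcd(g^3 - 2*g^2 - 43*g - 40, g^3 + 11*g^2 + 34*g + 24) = g + 1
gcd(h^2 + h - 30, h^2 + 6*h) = h + 6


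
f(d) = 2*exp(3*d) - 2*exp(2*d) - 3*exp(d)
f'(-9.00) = 0.00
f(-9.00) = 0.00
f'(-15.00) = 0.00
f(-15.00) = 0.00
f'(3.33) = 127637.77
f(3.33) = 41969.68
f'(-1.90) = -0.52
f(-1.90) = -0.49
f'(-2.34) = -0.32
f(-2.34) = -0.31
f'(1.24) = 189.45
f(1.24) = 48.28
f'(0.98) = 77.10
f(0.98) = 15.64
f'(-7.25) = -0.00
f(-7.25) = -0.00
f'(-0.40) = -2.00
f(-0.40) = -2.31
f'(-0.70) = -1.74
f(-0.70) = -1.74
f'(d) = 6*exp(3*d) - 4*exp(2*d) - 3*exp(d)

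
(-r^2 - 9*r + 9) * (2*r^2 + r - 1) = -2*r^4 - 19*r^3 + 10*r^2 + 18*r - 9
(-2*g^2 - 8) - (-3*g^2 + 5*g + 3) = g^2 - 5*g - 11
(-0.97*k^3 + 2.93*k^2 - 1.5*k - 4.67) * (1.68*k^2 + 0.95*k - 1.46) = -1.6296*k^5 + 4.0009*k^4 + 1.6797*k^3 - 13.5484*k^2 - 2.2465*k + 6.8182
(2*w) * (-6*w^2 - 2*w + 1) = -12*w^3 - 4*w^2 + 2*w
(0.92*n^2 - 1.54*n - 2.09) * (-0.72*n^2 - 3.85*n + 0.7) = -0.6624*n^4 - 2.4332*n^3 + 8.0778*n^2 + 6.9685*n - 1.463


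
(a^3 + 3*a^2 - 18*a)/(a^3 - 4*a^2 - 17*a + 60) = a*(a + 6)/(a^2 - a - 20)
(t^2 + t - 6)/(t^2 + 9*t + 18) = (t - 2)/(t + 6)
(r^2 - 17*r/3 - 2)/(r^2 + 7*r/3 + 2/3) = (r - 6)/(r + 2)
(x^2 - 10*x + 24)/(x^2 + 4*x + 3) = (x^2 - 10*x + 24)/(x^2 + 4*x + 3)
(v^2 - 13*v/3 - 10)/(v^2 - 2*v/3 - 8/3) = (-3*v^2 + 13*v + 30)/(-3*v^2 + 2*v + 8)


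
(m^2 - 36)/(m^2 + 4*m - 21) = (m^2 - 36)/(m^2 + 4*m - 21)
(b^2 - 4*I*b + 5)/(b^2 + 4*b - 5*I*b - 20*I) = (b + I)/(b + 4)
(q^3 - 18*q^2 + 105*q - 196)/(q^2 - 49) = (q^2 - 11*q + 28)/(q + 7)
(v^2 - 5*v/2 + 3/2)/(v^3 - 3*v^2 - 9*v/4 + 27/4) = 2*(v - 1)/(2*v^2 - 3*v - 9)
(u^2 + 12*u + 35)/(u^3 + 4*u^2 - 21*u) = (u + 5)/(u*(u - 3))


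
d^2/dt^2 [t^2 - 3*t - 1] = 2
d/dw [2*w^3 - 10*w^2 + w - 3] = 6*w^2 - 20*w + 1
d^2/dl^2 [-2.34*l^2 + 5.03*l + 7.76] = -4.68000000000000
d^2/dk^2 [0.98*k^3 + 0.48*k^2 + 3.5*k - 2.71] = 5.88*k + 0.96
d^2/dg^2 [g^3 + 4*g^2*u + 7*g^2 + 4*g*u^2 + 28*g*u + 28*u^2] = 6*g + 8*u + 14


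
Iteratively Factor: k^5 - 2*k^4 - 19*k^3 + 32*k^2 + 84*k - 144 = (k - 2)*(k^4 - 19*k^2 - 6*k + 72) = (k - 4)*(k - 2)*(k^3 + 4*k^2 - 3*k - 18) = (k - 4)*(k - 2)*(k + 3)*(k^2 + k - 6) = (k - 4)*(k - 2)^2*(k + 3)*(k + 3)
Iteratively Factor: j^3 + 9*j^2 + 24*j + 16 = (j + 1)*(j^2 + 8*j + 16) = (j + 1)*(j + 4)*(j + 4)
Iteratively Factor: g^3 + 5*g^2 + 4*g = (g + 4)*(g^2 + g) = g*(g + 4)*(g + 1)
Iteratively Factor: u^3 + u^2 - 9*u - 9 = (u + 3)*(u^2 - 2*u - 3) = (u + 1)*(u + 3)*(u - 3)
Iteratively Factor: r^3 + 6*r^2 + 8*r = (r)*(r^2 + 6*r + 8) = r*(r + 2)*(r + 4)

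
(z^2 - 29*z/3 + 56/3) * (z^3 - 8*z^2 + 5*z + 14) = z^5 - 53*z^4/3 + 101*z^3 - 551*z^2/3 - 42*z + 784/3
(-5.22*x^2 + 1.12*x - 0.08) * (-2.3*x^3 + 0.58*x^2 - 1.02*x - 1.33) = 12.006*x^5 - 5.6036*x^4 + 6.158*x^3 + 5.7538*x^2 - 1.408*x + 0.1064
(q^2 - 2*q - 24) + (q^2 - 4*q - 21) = 2*q^2 - 6*q - 45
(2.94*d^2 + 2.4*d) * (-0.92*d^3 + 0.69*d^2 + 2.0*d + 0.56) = -2.7048*d^5 - 0.1794*d^4 + 7.536*d^3 + 6.4464*d^2 + 1.344*d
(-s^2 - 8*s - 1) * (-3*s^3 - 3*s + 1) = 3*s^5 + 24*s^4 + 6*s^3 + 23*s^2 - 5*s - 1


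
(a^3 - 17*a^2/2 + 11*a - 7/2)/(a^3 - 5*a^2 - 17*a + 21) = (a - 1/2)/(a + 3)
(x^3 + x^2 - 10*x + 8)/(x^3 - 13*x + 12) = (x - 2)/(x - 3)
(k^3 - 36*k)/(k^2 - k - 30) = k*(k + 6)/(k + 5)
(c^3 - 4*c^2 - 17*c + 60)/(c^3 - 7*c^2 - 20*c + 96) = (c - 5)/(c - 8)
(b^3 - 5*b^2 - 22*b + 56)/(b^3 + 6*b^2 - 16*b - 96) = (b^2 - 9*b + 14)/(b^2 + 2*b - 24)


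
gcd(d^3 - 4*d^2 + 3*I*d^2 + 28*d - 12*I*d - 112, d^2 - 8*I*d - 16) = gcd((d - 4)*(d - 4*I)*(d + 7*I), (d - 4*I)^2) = d - 4*I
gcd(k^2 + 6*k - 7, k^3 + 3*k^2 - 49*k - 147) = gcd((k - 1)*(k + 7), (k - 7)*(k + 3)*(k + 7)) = k + 7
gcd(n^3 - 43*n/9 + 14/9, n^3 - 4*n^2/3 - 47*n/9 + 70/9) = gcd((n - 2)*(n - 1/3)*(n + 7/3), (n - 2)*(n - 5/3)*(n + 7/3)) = n^2 + n/3 - 14/3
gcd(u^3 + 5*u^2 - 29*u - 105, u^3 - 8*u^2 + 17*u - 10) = u - 5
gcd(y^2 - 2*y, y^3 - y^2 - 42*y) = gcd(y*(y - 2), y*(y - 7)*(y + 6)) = y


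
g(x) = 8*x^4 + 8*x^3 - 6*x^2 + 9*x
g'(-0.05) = 9.66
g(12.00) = 178956.00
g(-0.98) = -14.73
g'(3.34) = 1428.96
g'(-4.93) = -3182.86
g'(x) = 32*x^3 + 24*x^2 - 12*x + 9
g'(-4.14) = -1800.62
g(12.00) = 178956.00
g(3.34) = 1256.78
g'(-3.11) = -684.12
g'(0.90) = 40.97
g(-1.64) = -8.31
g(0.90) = 14.32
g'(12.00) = 58617.00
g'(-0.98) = 13.69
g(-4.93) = 3577.04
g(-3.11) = 421.73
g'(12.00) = 58617.00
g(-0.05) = -0.47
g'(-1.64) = -47.92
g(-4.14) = 1642.37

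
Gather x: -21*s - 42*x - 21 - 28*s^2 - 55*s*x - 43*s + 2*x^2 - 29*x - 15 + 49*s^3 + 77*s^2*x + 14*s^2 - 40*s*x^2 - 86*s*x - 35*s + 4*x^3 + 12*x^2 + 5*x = 49*s^3 - 14*s^2 - 99*s + 4*x^3 + x^2*(14 - 40*s) + x*(77*s^2 - 141*s - 66) - 36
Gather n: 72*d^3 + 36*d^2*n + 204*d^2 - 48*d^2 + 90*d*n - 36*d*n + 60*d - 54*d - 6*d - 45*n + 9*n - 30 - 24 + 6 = 72*d^3 + 156*d^2 + n*(36*d^2 + 54*d - 36) - 48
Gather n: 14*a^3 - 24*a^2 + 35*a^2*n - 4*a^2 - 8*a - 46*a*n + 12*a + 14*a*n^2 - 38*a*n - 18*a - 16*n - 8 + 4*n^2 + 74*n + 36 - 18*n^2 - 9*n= 14*a^3 - 28*a^2 - 14*a + n^2*(14*a - 14) + n*(35*a^2 - 84*a + 49) + 28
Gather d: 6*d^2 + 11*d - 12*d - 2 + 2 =6*d^2 - d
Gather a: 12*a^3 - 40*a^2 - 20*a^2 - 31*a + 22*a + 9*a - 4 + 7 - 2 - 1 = 12*a^3 - 60*a^2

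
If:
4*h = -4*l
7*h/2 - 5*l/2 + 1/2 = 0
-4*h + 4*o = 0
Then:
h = -1/12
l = 1/12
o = -1/12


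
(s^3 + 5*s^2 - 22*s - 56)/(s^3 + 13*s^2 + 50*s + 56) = (s - 4)/(s + 4)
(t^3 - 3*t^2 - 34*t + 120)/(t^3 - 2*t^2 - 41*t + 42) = (t^2 - 9*t + 20)/(t^2 - 8*t + 7)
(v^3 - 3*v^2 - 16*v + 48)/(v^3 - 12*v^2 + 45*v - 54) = (v^2 - 16)/(v^2 - 9*v + 18)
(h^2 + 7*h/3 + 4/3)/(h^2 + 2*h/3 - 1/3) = (3*h + 4)/(3*h - 1)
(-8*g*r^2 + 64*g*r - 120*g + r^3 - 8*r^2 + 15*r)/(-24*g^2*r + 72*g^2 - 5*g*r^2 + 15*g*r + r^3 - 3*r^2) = (r - 5)/(3*g + r)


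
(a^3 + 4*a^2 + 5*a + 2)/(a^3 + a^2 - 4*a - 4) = (a + 1)/(a - 2)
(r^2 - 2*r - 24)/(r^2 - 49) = (r^2 - 2*r - 24)/(r^2 - 49)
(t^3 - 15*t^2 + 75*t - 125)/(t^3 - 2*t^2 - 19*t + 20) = (t^2 - 10*t + 25)/(t^2 + 3*t - 4)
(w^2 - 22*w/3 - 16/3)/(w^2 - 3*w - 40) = (w + 2/3)/(w + 5)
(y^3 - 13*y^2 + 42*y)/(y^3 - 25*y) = (y^2 - 13*y + 42)/(y^2 - 25)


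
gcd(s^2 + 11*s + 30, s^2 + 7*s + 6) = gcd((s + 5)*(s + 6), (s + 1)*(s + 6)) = s + 6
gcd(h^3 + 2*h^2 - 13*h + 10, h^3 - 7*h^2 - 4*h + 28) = h - 2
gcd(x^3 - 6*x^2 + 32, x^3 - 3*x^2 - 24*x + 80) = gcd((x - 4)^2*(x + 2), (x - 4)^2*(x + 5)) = x^2 - 8*x + 16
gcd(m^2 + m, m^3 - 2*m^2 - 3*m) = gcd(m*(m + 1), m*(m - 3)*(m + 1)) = m^2 + m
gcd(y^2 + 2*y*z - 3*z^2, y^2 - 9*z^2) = y + 3*z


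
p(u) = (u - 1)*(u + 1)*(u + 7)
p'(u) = (u - 1)*(u + 1) + (u - 1)*(u + 7) + (u + 1)*(u + 7)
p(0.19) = -6.93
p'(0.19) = 1.77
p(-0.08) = -6.88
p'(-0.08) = -2.10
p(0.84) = -2.31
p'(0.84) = 12.88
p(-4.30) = 47.22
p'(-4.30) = -5.73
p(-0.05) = -6.93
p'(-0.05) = -1.69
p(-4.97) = 48.11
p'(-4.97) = 3.52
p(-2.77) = 28.23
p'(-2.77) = -16.76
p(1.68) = 15.82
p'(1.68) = 30.99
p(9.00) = 1280.00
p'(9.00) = 368.00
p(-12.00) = -715.00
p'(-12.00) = 263.00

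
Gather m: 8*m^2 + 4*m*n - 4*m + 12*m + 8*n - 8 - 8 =8*m^2 + m*(4*n + 8) + 8*n - 16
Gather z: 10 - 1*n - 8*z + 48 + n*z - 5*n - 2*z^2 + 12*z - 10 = -6*n - 2*z^2 + z*(n + 4) + 48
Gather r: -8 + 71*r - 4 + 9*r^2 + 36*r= 9*r^2 + 107*r - 12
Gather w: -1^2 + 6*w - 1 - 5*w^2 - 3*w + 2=-5*w^2 + 3*w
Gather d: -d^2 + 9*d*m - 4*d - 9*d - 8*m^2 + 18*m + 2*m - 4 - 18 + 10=-d^2 + d*(9*m - 13) - 8*m^2 + 20*m - 12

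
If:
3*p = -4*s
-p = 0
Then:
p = 0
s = 0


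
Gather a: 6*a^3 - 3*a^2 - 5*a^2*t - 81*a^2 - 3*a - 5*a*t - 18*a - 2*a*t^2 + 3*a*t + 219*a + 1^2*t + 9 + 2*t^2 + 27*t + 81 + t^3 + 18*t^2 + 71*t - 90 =6*a^3 + a^2*(-5*t - 84) + a*(-2*t^2 - 2*t + 198) + t^3 + 20*t^2 + 99*t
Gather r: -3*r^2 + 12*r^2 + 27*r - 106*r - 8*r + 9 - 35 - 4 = 9*r^2 - 87*r - 30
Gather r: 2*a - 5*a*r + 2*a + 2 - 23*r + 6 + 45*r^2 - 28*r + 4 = 4*a + 45*r^2 + r*(-5*a - 51) + 12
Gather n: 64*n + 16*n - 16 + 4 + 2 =80*n - 10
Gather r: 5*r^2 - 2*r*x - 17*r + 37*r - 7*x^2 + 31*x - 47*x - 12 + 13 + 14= 5*r^2 + r*(20 - 2*x) - 7*x^2 - 16*x + 15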